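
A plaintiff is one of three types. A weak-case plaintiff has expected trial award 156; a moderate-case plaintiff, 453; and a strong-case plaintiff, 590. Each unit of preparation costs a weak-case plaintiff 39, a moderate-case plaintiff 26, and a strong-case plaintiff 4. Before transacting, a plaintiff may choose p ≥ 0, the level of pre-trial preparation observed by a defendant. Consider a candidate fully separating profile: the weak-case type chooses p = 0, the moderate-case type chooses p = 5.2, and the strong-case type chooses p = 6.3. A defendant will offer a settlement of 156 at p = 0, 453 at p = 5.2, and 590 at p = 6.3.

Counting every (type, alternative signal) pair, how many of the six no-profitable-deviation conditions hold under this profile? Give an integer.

Weak-case (own payoff 156): to p=5.2 gives 453 − 39×5.2 = 250.2 → profitable ✗; to p=6.3 gives 590 − 39×6.3 = 344.3 → profitable ✗.
Strong-case (own payoff 590 − 4×6.3 = 564.8): to p=0 gives 156 → no gain ✓; to p=5.2 gives 453 − 4×5.2 = 432.2 → no gain ✓.
Moderate-case (own payoff 453 − 26×5.2 = 317.8): to p=0 gives 156 → no gain ✓; to p=6.3 gives 590 − 26×6.3 = 426.2 → profitable ✗.
3 of the 6 constraints hold; not an equilibrium.

3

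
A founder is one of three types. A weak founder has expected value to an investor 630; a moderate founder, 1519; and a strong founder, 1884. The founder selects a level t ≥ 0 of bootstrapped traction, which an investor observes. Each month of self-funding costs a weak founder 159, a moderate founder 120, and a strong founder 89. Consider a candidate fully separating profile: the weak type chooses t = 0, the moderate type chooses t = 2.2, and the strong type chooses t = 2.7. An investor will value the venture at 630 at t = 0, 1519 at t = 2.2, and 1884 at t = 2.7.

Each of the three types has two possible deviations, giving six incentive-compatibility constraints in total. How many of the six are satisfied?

Moderate (own payoff 1519 − 120×2.2 = 1255): to t=0 gives 630 → no gain ✓; to t=2.7 gives 1884 − 120×2.7 = 1560 → profitable ✗.
Strong (own payoff 1884 − 89×2.7 = 1643.7): to t=0 gives 630 → no gain ✓; to t=2.2 gives 1519 − 89×2.2 = 1323.2 → no gain ✓.
Weak (own payoff 630): to t=2.2 gives 1519 − 159×2.2 = 1169.2 → profitable ✗; to t=2.7 gives 1884 − 159×2.7 = 1454.7 → profitable ✗.
3 of the 6 constraints hold; not an equilibrium.

3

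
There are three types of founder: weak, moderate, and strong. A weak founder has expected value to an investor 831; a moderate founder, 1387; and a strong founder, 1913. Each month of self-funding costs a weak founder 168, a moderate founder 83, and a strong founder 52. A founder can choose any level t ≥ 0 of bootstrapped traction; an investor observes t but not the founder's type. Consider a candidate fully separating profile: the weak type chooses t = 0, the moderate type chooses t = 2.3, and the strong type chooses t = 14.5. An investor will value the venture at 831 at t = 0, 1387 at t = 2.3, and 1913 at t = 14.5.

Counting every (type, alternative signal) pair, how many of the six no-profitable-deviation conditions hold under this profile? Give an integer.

Weak (own payoff 831): to t=2.3 gives 1387 − 168×2.3 = 1000.6 → profitable ✗; to t=14.5 gives 1913 − 168×14.5 = -523 → no gain ✓.
Moderate (own payoff 1387 − 83×2.3 = 1196.1): to t=0 gives 831 → no gain ✓; to t=14.5 gives 1913 − 83×14.5 = 709.5 → no gain ✓.
Strong (own payoff 1913 − 52×14.5 = 1159): to t=0 gives 831 → no gain ✓; to t=2.3 gives 1387 − 52×2.3 = 1267.4 → profitable ✗.
4 of the 6 constraints hold; not an equilibrium.

4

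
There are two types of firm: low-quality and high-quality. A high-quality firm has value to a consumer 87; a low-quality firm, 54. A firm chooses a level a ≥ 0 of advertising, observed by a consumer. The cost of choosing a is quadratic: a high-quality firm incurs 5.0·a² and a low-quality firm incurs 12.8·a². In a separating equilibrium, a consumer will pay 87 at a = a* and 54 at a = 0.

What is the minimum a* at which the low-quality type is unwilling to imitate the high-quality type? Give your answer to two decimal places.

1.61

The low-quality type at a = 0 receives 54; imitating at a* yields 87 − 12.8·a*².
Indifference: 54 = 87 − 12.8·a*², so a*² = (87 − 54) / 12.8 ≈ 2.5781.
a* = √2.5781 ≈ 1.61.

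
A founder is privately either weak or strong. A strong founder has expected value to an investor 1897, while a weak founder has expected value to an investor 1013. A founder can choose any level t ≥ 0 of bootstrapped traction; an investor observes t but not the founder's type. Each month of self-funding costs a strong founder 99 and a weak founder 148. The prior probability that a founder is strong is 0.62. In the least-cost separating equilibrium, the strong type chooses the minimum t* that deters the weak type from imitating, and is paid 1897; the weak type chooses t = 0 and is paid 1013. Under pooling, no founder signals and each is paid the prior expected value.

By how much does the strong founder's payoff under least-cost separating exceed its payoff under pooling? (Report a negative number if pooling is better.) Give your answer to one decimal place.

Least-cost separating signal: t* solves 1013 = 1897 − 148·t*, so t* = (1897 − 1013)/148 ≈ 5.9730.
Strong type's separating payoff: 1897 − 99 × t* = 1897 − 99 × (1897 − 1013)/148 = 1897 − 87516/148 ≈ 1305.676.
Pooling payoff: 0.62 × 1897 + 0.38 × 1013 = 1561.08.
Difference: 1305.676 − 1561.08 = -255.404, i.e. -255.4 to one decimal place.
The strong type would prefer the pooling outcome.

-255.4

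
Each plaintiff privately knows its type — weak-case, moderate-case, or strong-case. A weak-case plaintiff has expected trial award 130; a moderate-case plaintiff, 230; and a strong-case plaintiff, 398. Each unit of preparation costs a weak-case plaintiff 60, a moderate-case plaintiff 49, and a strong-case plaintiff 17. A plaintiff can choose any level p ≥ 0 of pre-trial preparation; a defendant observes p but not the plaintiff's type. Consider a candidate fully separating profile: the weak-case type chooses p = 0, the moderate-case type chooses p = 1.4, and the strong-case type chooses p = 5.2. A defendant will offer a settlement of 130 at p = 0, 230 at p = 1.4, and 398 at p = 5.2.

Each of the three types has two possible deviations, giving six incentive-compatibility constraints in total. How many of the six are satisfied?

Weak-case (own payoff 130): to p=1.4 gives 230 − 60×1.4 = 146 → profitable ✗; to p=5.2 gives 398 − 60×5.2 = 86 → no gain ✓.
Strong-case (own payoff 398 − 17×5.2 = 309.6): to p=0 gives 130 → no gain ✓; to p=1.4 gives 230 − 17×1.4 = 206.2 → no gain ✓.
Moderate-case (own payoff 230 − 49×1.4 = 161.4): to p=0 gives 130 → no gain ✓; to p=5.2 gives 398 − 49×5.2 = 143.2 → no gain ✓.
5 of the 6 constraints hold; not an equilibrium.

5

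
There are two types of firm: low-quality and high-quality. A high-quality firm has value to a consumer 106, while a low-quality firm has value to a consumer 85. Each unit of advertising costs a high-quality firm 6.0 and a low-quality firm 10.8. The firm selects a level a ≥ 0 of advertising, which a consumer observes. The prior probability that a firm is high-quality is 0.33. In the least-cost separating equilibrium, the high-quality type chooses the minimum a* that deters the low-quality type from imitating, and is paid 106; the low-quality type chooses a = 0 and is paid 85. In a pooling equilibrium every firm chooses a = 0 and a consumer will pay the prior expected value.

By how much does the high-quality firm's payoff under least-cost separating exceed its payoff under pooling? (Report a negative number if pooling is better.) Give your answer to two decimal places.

Least-cost separating signal: a* solves 85 = 106 − 10.8·a*, so a* = (106 − 85)/10.8 ≈ 1.9444.
High-quality type's separating payoff: 106 − 6.0 × a* = 106 − 6.0 × (106 − 85)/10.8 = 106 − 126/10.8 ≈ 94.3333.
Pooling payoff: 0.33 × 106 + 0.67 × 85 = 91.93.
Difference: 94.3333 − 91.93 = 2.4033, i.e. 2.40 to two decimal places.
The high-quality type prefers to separate.

2.40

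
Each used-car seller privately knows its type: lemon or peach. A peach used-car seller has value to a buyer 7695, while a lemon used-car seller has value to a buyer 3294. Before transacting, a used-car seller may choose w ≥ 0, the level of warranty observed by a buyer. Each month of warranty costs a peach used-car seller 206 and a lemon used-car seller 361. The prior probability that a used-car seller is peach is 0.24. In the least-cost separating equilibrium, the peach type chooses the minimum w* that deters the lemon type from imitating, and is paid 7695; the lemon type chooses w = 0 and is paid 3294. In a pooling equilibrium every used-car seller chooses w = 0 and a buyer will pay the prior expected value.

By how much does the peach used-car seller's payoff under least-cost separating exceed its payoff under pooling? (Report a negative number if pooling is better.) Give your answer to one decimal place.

833.4

Least-cost separating signal: w* solves 3294 = 7695 − 361·w*, so w* = (7695 − 3294)/361 ≈ 12.1911.
Peach type's separating payoff: 7695 − 206 × w* = 7695 − 206 × (7695 − 3294)/361 = 7695 − 906606/361 ≈ 5183.626.
Pooling payoff: 0.24 × 7695 + 0.76 × 3294 = 4350.24.
Difference: 5183.626 − 4350.24 = 833.386, i.e. 833.4 to one decimal place.
The peach type prefers to separate.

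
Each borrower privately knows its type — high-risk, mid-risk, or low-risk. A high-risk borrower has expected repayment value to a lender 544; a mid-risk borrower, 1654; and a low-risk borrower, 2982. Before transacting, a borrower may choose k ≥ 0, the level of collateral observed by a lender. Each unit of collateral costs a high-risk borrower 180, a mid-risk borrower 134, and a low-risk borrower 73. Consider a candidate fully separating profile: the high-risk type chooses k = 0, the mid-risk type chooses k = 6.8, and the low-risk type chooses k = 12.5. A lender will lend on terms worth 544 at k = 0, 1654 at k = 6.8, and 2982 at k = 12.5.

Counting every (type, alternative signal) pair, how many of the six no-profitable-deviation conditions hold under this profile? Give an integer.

Low-risk (own payoff 2982 − 73×12.5 = 2069.5): to k=0 gives 544 → no gain ✓; to k=6.8 gives 1654 − 73×6.8 = 1157.6 → no gain ✓.
Mid-risk (own payoff 1654 − 134×6.8 = 742.8): to k=0 gives 544 → no gain ✓; to k=12.5 gives 2982 − 134×12.5 = 1307 → profitable ✗.
High-risk (own payoff 544): to k=6.8 gives 1654 − 180×6.8 = 430 → no gain ✓; to k=12.5 gives 2982 − 180×12.5 = 732 → profitable ✗.
4 of the 6 constraints hold; not an equilibrium.

4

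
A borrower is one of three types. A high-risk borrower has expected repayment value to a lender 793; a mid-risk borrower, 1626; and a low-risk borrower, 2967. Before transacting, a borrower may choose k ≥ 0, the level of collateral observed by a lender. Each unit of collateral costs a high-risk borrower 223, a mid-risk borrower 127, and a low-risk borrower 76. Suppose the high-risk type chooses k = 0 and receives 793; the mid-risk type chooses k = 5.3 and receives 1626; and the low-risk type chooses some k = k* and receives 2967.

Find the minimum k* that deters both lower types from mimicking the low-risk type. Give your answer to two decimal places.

15.86

High-risk type (on-path payoff 793) won't mimic when 793 ≥ 2967 − 223·k*, i.e. k* ≥ 9.75.
Mid-risk type (on-path payoff 1626 − 127×5.3 = 952.9) won't mimic when 952.9 ≥ 2967 − 127·k*, i.e. k* ≥ 15.86.
Both must hold, so k* = max(9.75, 15.86) = 15.86. The mid-risk type's constraint binds.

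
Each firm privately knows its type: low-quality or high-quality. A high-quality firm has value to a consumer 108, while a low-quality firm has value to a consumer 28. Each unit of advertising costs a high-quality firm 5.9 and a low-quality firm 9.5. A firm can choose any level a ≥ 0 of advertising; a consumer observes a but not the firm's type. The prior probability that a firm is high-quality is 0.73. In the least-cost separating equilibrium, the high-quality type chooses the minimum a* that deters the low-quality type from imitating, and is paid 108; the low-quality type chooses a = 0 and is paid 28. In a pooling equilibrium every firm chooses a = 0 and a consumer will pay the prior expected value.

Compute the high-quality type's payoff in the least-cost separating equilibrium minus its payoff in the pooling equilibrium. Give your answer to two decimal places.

-28.08

Least-cost separating signal: a* solves 28 = 108 − 9.5·a*, so a* = (108 − 28)/9.5 ≈ 8.4211.
High-quality type's separating payoff: 108 − 5.9 × a* = 108 − 5.9 × (108 − 28)/9.5 = 108 − 472/9.5 ≈ 58.3158.
Pooling payoff: 0.73 × 108 + 0.27 × 28 = 86.4.
Difference: 58.3158 − 86.4 = -28.0842, i.e. -28.08 to two decimal places.
The high-quality type would prefer the pooling outcome.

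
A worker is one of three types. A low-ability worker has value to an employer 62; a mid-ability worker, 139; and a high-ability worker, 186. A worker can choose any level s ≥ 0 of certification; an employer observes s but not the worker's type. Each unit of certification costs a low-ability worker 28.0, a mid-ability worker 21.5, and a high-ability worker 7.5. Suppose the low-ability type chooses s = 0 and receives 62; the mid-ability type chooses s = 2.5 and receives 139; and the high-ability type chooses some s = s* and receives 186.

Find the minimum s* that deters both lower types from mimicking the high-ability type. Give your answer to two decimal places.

4.69

Mid-ability type (on-path payoff 139 − 21.5×2.5 = 85.25) won't mimic when 85.25 ≥ 186 − 21.5·s*, i.e. s* ≥ 4.69.
Low-ability type (on-path payoff 62) won't mimic when 62 ≥ 186 − 28.0·s*, i.e. s* ≥ 4.43.
Both must hold, so s* = max(4.43, 4.69) = 4.69. The mid-ability type's constraint binds.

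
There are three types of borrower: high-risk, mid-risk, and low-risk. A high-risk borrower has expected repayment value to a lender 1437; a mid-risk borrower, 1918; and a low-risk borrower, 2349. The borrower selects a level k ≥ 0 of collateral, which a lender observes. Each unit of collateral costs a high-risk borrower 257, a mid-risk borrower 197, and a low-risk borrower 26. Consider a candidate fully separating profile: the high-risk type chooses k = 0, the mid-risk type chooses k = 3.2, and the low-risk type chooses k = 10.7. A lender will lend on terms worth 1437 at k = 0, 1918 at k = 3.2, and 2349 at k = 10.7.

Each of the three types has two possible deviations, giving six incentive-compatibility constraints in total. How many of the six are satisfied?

5

High-risk (own payoff 1437): to k=3.2 gives 1918 − 257×3.2 = 1095.6 → no gain ✓; to k=10.7 gives 2349 − 257×10.7 = -400.9 → no gain ✓.
Low-risk (own payoff 2349 − 26×10.7 = 2070.8): to k=0 gives 1437 → no gain ✓; to k=3.2 gives 1918 − 26×3.2 = 1834.8 → no gain ✓.
Mid-risk (own payoff 1918 − 197×3.2 = 1287.6): to k=0 gives 1437 → profitable ✗; to k=10.7 gives 2349 − 197×10.7 = 241.1 → no gain ✓.
5 of the 6 constraints hold; not an equilibrium.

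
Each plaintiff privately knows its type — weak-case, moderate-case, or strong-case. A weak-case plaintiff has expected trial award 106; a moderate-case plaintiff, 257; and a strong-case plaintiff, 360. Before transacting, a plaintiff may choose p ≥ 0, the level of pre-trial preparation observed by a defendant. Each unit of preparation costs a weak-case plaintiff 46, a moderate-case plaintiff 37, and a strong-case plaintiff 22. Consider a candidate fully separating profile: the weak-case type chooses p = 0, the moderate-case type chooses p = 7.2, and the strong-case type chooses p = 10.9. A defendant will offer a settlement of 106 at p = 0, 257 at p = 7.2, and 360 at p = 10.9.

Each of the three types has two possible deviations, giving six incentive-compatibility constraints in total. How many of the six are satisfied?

Strong-case (own payoff 360 − 22×10.9 = 120.2): to p=0 gives 106 → no gain ✓; to p=7.2 gives 257 − 22×7.2 = 98.6 → no gain ✓.
Weak-case (own payoff 106): to p=7.2 gives 257 − 46×7.2 = -74.2 → no gain ✓; to p=10.9 gives 360 − 46×10.9 = -141.4 → no gain ✓.
Moderate-case (own payoff 257 − 37×7.2 = -9.4): to p=0 gives 106 → profitable ✗; to p=10.9 gives 360 − 37×10.9 = -43.3 → no gain ✓.
5 of the 6 constraints hold; not an equilibrium.

5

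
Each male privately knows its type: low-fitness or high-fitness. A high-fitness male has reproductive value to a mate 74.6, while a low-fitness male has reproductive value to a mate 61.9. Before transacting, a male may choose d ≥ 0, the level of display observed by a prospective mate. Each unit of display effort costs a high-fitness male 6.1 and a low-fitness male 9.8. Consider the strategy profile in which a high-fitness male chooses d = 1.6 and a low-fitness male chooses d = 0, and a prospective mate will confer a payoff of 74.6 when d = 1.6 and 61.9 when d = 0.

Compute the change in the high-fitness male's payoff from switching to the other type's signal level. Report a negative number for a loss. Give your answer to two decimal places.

-2.94

Playing d = 1.6 the high-fitness male receives 74.6 − 6.1 × 1.6 = 64.84.
Deviating to d = 0 yields 61.9 instead.
Gain from deviating: 61.9 − 64.84 = -2.94.
The gain is negative, so the high-fitness type's incentive-compatibility constraint is satisfied.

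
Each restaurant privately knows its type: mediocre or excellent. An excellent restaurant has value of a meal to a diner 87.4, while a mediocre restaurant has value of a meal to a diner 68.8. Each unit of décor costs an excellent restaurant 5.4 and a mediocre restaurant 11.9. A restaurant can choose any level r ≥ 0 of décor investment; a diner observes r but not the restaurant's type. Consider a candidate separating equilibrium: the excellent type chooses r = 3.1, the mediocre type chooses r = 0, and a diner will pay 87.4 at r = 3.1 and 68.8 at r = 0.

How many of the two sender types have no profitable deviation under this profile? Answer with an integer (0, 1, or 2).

2

Excellent type: signal → 87.4 − 5.4 × 3.1 = 70.66; deviate to 0 → 68.8. IC holds (70.66 ≥ 68.8).
Mediocre type: stay at 0 → 68.8; mimic → 87.4 − 11.9 × 3.1 = 50.51. IC holds (68.8 ≥ 50.51).
2 of 2 constraints hold, so this is a separating equilibrium.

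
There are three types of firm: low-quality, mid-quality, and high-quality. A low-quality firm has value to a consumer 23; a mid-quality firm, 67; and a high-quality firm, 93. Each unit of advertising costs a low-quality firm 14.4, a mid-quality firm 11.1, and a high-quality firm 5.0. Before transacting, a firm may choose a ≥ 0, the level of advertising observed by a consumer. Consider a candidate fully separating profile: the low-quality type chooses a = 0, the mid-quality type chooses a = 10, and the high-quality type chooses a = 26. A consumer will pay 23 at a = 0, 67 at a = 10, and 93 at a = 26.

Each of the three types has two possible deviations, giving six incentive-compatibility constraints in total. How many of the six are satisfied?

3

Mid-quality (own payoff 67 − 11.1×10 = -44): to a=0 gives 23 → profitable ✗; to a=26 gives 93 − 11.1×26 = -195.6 → no gain ✓.
High-quality (own payoff 93 − 5.0×26 = -37): to a=0 gives 23 → profitable ✗; to a=10 gives 67 − 5.0×10 = 17 → profitable ✗.
Low-quality (own payoff 23): to a=10 gives 67 − 14.4×10 = -77 → no gain ✓; to a=26 gives 93 − 14.4×26 = -281.4 → no gain ✓.
3 of the 6 constraints hold; not an equilibrium.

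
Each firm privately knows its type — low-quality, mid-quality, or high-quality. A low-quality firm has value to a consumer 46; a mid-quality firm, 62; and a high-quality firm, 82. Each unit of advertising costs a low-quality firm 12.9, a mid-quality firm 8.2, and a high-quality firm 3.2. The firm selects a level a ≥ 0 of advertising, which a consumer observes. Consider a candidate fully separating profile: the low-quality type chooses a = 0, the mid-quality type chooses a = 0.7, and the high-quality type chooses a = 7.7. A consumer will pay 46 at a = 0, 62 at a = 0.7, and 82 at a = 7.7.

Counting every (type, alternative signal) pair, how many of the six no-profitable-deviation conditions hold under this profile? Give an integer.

4

Mid-quality (own payoff 62 − 8.2×0.7 = 56.26): to a=0 gives 46 → no gain ✓; to a=7.7 gives 82 − 8.2×7.7 = 18.86 → no gain ✓.
Low-quality (own payoff 46): to a=0.7 gives 62 − 12.9×0.7 = 52.97 → profitable ✗; to a=7.7 gives 82 − 12.9×7.7 = -17.33 → no gain ✓.
High-quality (own payoff 82 − 3.2×7.7 = 57.36): to a=0 gives 46 → no gain ✓; to a=0.7 gives 62 − 3.2×0.7 = 59.76 → profitable ✗.
4 of the 6 constraints hold; not an equilibrium.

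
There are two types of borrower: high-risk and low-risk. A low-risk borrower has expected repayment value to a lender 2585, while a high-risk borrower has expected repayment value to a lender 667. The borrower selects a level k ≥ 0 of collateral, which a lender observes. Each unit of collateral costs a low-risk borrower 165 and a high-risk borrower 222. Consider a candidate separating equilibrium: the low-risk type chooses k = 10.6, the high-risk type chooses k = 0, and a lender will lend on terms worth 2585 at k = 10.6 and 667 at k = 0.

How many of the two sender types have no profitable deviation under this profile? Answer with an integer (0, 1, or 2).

2

Low-risk type: signal → 2585 − 165 × 10.6 = 836; deviate to 0 → 667. IC holds (836 ≥ 667).
High-risk type: stay at 0 → 667; mimic → 2585 − 222 × 10.6 = 231.8. IC holds (667 ≥ 231.8).
2 of 2 constraints hold, so this is a separating equilibrium.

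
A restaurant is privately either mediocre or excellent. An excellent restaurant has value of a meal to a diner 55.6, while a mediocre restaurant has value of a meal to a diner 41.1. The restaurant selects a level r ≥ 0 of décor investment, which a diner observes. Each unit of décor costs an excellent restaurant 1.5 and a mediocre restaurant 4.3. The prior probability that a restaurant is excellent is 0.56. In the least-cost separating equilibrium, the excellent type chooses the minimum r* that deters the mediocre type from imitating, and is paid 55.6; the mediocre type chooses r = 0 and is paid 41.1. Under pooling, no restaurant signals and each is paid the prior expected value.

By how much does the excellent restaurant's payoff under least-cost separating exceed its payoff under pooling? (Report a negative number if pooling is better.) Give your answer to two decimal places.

Least-cost separating signal: r* solves 41.1 = 55.6 − 4.3·r*, so r* = (55.6 − 41.1)/4.3 ≈ 3.3721.
Excellent type's separating payoff: 55.6 − 1.5 × r* = 55.6 − 1.5 × (55.6 − 41.1)/4.3 = 55.6 − 21.75/4.3 ≈ 50.5419.
Pooling payoff: 0.56 × 55.6 + 0.44 × 41.1 = 49.22.
Difference: 50.5419 − 49.22 = 1.3219, i.e. 1.32 to two decimal places.
The excellent type prefers to separate.

1.32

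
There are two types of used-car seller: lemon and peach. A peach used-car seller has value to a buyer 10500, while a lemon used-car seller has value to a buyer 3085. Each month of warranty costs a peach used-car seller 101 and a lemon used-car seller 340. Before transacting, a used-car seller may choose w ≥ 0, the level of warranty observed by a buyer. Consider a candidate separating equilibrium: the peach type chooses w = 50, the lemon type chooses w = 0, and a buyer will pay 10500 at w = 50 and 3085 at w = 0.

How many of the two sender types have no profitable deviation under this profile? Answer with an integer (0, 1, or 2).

Lemon type: stay at 0 → 3085; mimic → 10500 − 340 × 50 = -6500. IC holds (3085 ≥ -6500).
Peach type: signal → 10500 − 101 × 50 = 5450; deviate to 0 → 3085. IC holds (5450 ≥ 3085).
2 of 2 constraints hold, so this is a separating equilibrium.

2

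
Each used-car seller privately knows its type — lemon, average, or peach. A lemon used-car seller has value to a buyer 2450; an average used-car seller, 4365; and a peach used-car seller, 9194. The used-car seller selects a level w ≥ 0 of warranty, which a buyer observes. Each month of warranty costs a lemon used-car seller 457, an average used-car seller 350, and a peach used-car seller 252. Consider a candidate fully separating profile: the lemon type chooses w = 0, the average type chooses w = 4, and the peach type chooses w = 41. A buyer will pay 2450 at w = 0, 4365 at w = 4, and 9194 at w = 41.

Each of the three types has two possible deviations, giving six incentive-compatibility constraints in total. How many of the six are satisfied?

3

Peach (own payoff 9194 − 252×41 = -1138): to w=0 gives 2450 → profitable ✗; to w=4 gives 4365 − 252×4 = 3357 → profitable ✗.
Lemon (own payoff 2450): to w=4 gives 4365 − 457×4 = 2537 → profitable ✗; to w=41 gives 9194 − 457×41 = -9543 → no gain ✓.
Average (own payoff 4365 − 350×4 = 2965): to w=0 gives 2450 → no gain ✓; to w=41 gives 9194 − 350×41 = -5156 → no gain ✓.
3 of the 6 constraints hold; not an equilibrium.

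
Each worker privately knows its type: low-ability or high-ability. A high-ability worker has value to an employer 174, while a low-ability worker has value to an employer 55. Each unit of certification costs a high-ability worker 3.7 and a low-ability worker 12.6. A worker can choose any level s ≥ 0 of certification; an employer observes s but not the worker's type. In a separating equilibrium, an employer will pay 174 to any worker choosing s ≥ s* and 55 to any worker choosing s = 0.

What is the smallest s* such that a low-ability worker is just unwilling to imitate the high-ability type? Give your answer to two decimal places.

9.44

A low-ability worker choosing s = 0 receives 55.
Imitating at s* instead would pay 174 at cost 12.6·s*, netting 174 − 12.6·s*.
Indifference: 55 = 174 − 12.6·s*, so s* = (174 − 55) / 12.6 ≈ 9.44.
This is the low-ability type's binding incentive-compatibility constraint; any s ≥ 9.44 sustains separation on that side.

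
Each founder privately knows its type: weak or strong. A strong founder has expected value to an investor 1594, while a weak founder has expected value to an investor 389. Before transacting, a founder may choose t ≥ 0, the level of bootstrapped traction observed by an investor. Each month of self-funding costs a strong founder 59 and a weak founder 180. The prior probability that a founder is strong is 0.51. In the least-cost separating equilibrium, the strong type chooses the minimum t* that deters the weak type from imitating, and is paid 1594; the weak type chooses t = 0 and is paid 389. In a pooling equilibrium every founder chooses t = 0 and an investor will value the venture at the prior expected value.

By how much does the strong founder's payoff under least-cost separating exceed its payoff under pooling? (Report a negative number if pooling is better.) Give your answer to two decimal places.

195.48

Least-cost separating signal: t* solves 389 = 1594 − 180·t*, so t* = (1594 − 389)/180 ≈ 6.6944.
Strong type's separating payoff: 1594 − 59 × t* = 1594 − 59 × (1594 − 389)/180 = 1594 − 71095/180 ≈ 1199.0278.
Pooling payoff: 0.51 × 1594 + 0.49 × 389 = 1003.55.
Difference: 1199.0278 − 1003.55 = 195.4778, i.e. 195.48 to two decimal places.
The strong type prefers to separate.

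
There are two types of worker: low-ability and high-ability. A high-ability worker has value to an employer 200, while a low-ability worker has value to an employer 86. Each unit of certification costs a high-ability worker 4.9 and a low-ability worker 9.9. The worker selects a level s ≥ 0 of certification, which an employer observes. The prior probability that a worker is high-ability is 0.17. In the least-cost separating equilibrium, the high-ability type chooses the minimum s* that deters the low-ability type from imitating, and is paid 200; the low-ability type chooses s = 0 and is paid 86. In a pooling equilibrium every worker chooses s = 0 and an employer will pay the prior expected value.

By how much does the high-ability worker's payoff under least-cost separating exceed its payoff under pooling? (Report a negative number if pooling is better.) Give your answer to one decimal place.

Least-cost separating signal: s* solves 86 = 200 − 9.9·s*, so s* = (200 − 86)/9.9 ≈ 11.5152.
High-ability type's separating payoff: 200 − 4.9 × s* = 200 − 4.9 × (200 − 86)/9.9 = 200 − 558.6/9.9 ≈ 143.576.
Pooling payoff: 0.17 × 200 + 0.83 × 86 = 105.38.
Difference: 143.576 − 105.38 = 38.196, i.e. 38.2 to one decimal place.
The high-ability type prefers to separate.

38.2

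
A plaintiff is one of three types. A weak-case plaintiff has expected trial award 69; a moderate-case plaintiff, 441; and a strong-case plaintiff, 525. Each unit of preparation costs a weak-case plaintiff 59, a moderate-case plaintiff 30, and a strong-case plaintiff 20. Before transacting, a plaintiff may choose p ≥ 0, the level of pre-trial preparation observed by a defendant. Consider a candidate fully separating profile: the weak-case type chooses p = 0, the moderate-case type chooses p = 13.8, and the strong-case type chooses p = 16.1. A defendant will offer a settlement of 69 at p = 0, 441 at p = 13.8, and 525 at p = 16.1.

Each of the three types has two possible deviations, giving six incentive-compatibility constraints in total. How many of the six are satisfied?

4

Weak-case (own payoff 69): to p=13.8 gives 441 − 59×13.8 = -373.2 → no gain ✓; to p=16.1 gives 525 − 59×16.1 = -424.9 → no gain ✓.
Strong-case (own payoff 525 − 20×16.1 = 203): to p=0 gives 69 → no gain ✓; to p=13.8 gives 441 − 20×13.8 = 165 → no gain ✓.
Moderate-case (own payoff 441 − 30×13.8 = 27): to p=0 gives 69 → profitable ✗; to p=16.1 gives 525 − 30×16.1 = 42 → profitable ✗.
4 of the 6 constraints hold; not an equilibrium.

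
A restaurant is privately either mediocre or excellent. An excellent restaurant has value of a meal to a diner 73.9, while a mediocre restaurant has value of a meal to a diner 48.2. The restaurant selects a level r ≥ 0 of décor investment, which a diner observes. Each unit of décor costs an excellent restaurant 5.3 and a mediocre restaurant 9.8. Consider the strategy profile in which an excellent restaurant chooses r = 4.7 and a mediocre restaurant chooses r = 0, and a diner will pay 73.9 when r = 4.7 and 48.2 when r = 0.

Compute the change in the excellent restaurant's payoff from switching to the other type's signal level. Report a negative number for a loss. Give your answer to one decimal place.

-0.8

Playing r = 4.7 the excellent restaurant receives 73.9 − 5.3 × 4.7 = 48.99.
Deviating to r = 0 yields 48.2 instead.
Gain from deviating: 48.2 − 48.99 = -0.79, i.e. -0.8 to one decimal place.
The gain is negative, so the excellent type's incentive-compatibility constraint is satisfied.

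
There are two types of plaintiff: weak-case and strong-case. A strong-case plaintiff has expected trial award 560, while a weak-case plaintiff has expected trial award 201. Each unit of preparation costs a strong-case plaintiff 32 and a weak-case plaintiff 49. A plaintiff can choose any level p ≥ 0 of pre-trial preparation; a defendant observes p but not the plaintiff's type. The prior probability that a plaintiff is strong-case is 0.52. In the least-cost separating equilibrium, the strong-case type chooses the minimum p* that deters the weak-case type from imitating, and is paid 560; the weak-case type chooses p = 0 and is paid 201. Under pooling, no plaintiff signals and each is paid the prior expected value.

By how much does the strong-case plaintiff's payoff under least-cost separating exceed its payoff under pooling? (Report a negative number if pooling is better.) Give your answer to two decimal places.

-62.13

Least-cost separating signal: p* solves 201 = 560 − 49·p*, so p* = (560 − 201)/49 ≈ 7.3265.
Strong-case type's separating payoff: 560 − 32 × p* = 560 − 32 × (560 − 201)/49 = 560 − 11488/49 ≈ 325.5510.
Pooling payoff: 0.52 × 560 + 0.48 × 201 = 387.68.
Difference: 325.5510 − 387.68 = -62.129, i.e. -62.13 to two decimal places.
The strong-case type would prefer the pooling outcome.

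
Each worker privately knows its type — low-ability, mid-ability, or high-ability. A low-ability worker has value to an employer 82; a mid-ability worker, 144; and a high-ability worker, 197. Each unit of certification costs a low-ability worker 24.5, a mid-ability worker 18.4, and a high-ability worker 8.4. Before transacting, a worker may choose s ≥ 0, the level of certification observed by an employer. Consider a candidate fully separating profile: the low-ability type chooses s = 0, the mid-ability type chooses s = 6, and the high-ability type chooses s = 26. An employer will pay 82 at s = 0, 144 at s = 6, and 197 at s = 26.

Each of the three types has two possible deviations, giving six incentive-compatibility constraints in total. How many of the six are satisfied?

3

Low-ability (own payoff 82): to s=6 gives 144 − 24.5×6 = -3 → no gain ✓; to s=26 gives 197 − 24.5×26 = -440 → no gain ✓.
High-ability (own payoff 197 − 8.4×26 = -21.4): to s=0 gives 82 → profitable ✗; to s=6 gives 144 − 8.4×6 = 93.6 → profitable ✗.
Mid-ability (own payoff 144 − 18.4×6 = 33.6): to s=0 gives 82 → profitable ✗; to s=26 gives 197 − 18.4×26 = -281.4 → no gain ✓.
3 of the 6 constraints hold; not an equilibrium.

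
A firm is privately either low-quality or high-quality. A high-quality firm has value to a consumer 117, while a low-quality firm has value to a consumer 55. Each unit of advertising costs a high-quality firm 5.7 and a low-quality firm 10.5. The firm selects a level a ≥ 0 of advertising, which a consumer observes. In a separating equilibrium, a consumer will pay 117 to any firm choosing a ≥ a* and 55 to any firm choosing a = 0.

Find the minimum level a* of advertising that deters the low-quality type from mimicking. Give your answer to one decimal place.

A low-quality firm choosing a = 0 receives 55.
Imitating at a* instead would pay 117 at cost 10.5·a*, netting 117 − 10.5·a*.
Indifference: 55 = 117 − 10.5·a*, so a* = (117 − 55) / 10.5 ≈ 5.9.
At a* the low-quality type's incentive constraint just binds; the high-quality type strictly prefers a* since its per-unit cost is lower.

5.9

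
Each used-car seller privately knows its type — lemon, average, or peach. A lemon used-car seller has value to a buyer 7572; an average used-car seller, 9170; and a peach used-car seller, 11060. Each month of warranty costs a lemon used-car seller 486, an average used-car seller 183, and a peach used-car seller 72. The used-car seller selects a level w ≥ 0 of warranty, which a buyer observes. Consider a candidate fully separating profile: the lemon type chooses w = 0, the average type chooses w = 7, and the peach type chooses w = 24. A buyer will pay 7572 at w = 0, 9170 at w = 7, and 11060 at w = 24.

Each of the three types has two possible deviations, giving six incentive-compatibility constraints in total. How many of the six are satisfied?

Peach (own payoff 11060 − 72×24 = 9332): to w=0 gives 7572 → no gain ✓; to w=7 gives 9170 − 72×7 = 8666 → no gain ✓.
Average (own payoff 9170 − 183×7 = 7889): to w=0 gives 7572 → no gain ✓; to w=24 gives 11060 − 183×24 = 6668 → no gain ✓.
Lemon (own payoff 7572): to w=7 gives 9170 − 486×7 = 5768 → no gain ✓; to w=24 gives 11060 − 486×24 = -604 → no gain ✓.
6 of the 6 constraints hold; this profile is a separating equilibrium.

6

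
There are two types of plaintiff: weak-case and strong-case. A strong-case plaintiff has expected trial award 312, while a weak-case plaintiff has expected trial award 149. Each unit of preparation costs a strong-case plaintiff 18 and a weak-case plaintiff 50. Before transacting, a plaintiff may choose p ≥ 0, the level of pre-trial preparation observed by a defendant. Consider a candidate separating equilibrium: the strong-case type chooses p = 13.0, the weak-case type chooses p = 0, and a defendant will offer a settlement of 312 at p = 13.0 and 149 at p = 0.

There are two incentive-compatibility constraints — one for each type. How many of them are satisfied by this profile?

1

Strong-case type: signal → 312 − 18 × 13.0 = 78; deviate to 0 → 149. IC fails (78 < 149).
Weak-case type: stay at 0 → 149; mimic → 312 − 50 × 13.0 = -338. IC holds (149 ≥ -338).
1 of 2 constraints hold, so this profile is not an equilibrium.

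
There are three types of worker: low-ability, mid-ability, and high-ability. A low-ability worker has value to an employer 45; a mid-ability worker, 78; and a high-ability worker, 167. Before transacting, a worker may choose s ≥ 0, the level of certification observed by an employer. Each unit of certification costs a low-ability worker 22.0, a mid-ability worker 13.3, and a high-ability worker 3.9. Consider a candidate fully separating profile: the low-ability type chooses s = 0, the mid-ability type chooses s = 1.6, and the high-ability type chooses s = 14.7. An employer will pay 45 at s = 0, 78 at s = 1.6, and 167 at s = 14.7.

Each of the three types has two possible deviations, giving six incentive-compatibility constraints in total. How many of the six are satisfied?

Mid-ability (own payoff 78 − 13.3×1.6 = 56.72): to s=0 gives 45 → no gain ✓; to s=14.7 gives 167 − 13.3×14.7 = -28.51 → no gain ✓.
Low-ability (own payoff 45): to s=1.6 gives 78 − 22.0×1.6 = 42.8 → no gain ✓; to s=14.7 gives 167 − 22.0×14.7 = -156.4 → no gain ✓.
High-ability (own payoff 167 − 3.9×14.7 = 109.67): to s=0 gives 45 → no gain ✓; to s=1.6 gives 78 − 3.9×1.6 = 71.76 → no gain ✓.
6 of the 6 constraints hold; this profile is a separating equilibrium.

6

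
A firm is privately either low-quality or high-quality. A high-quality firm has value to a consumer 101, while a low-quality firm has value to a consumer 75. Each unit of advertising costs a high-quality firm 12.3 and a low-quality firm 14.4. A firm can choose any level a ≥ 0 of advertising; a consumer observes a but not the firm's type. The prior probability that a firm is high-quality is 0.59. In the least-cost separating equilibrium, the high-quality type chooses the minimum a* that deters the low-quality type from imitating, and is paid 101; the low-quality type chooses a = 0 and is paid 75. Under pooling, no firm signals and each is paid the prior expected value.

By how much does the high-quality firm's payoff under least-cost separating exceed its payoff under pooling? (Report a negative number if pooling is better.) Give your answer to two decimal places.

Least-cost separating signal: a* solves 75 = 101 − 14.4·a*, so a* = (101 − 75)/14.4 ≈ 1.8056.
High-quality type's separating payoff: 101 − 12.3 × a* = 101 − 12.3 × (101 − 75)/14.4 = 101 − 319.8/14.4 ≈ 78.7917.
Pooling payoff: 0.59 × 101 + 0.41 × 75 = 90.34.
Difference: 78.7917 − 90.34 = -11.5483, i.e. -11.55 to two decimal places.
The high-quality type would prefer the pooling outcome.

-11.55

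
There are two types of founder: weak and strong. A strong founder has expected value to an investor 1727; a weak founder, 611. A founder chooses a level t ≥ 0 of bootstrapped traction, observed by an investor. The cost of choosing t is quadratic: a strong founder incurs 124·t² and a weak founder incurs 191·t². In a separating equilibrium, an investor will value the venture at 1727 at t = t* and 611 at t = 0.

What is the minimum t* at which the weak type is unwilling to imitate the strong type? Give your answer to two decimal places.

2.42

The weak type at t = 0 receives 611; imitating at t* yields 1727 − 191·t*².
Indifference: 611 = 1727 − 191·t*², so t*² = (1727 − 611) / 191 ≈ 5.8429.
t* = √5.8429 ≈ 2.42.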